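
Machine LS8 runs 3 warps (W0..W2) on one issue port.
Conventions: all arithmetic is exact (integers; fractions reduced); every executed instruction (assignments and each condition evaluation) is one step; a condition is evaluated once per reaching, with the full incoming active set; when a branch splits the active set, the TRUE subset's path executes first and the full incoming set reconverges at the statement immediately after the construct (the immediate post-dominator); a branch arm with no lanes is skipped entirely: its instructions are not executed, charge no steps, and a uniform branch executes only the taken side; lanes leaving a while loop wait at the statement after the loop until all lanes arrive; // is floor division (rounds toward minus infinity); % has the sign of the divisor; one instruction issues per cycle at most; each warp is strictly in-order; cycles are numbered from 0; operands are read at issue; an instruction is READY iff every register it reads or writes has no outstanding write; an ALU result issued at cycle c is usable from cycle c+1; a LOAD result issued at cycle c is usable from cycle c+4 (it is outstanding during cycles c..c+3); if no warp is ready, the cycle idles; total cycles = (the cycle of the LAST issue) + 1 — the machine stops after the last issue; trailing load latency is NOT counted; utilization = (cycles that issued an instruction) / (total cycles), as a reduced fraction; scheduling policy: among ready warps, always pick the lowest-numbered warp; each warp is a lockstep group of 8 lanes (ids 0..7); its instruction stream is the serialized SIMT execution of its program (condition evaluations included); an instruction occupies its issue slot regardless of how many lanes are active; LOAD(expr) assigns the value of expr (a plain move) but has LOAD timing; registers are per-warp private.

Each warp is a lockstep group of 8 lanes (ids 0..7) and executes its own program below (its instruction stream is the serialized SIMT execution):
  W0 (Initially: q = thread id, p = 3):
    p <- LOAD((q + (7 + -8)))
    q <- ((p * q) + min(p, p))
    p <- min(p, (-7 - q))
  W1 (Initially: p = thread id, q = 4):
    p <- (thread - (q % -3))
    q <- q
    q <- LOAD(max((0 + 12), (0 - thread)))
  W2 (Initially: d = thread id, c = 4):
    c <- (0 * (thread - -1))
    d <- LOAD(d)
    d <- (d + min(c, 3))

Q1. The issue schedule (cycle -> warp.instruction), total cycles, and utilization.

cycle 0: W0.I0
cycle 1: W1.I0
cycle 2: W1.I1
cycle 3: W1.I2
cycle 4: W0.I1
cycle 5: W0.I2
cycle 6: W2.I0
cycle 7: W2.I1
cycle 8: idle
cycle 9: idle
cycle 10: idle
cycle 11: W2.I2

Answer: 12 cycles, utilization 3/4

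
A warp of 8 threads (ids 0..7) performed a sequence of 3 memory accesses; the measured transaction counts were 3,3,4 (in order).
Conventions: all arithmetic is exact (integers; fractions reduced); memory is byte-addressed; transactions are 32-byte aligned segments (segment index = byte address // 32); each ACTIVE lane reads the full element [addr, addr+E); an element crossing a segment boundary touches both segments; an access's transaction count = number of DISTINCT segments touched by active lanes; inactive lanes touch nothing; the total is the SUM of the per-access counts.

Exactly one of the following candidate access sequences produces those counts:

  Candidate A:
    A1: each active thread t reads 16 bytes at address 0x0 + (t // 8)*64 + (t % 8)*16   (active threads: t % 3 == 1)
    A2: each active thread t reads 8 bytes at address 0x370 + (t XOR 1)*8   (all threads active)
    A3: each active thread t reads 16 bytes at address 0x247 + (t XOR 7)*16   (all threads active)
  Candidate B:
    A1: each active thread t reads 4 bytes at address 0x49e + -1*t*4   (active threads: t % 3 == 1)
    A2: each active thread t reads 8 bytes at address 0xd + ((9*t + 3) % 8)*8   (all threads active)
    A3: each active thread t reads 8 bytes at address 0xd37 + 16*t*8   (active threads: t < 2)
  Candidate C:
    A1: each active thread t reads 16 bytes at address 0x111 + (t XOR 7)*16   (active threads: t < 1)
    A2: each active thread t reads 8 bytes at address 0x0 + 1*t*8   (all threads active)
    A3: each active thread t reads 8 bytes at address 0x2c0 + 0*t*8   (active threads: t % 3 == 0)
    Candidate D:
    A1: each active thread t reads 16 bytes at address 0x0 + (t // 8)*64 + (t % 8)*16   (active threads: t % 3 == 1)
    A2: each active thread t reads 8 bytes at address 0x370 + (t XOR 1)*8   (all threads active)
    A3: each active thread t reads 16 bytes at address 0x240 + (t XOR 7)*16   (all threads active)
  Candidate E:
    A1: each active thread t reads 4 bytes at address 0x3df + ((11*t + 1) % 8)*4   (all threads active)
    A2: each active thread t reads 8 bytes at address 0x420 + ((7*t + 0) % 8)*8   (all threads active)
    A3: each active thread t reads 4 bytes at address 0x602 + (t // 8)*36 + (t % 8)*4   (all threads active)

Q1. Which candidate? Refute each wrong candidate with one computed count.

A: A3 gives 5 transactions, not 4
B: A1 gives 1 transaction, not 3
C: A1 gives 1 transaction, not 3
E: A1 gives 2 transactions, not 3
D: all counts match (3,3,4)

Answer: D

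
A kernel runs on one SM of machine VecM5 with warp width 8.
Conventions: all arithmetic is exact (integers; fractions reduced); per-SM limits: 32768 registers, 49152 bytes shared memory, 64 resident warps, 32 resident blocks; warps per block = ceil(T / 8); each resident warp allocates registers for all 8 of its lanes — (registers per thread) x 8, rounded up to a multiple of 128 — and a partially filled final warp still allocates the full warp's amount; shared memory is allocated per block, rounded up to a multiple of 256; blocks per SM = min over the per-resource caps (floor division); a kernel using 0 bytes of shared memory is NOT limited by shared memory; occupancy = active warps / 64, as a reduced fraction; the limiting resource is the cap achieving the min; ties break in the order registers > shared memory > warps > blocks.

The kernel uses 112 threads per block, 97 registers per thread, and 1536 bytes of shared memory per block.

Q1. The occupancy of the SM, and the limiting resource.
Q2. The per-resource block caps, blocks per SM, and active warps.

Answer: occupancy 7/16, limited by registers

registers: 2 blocks
shared memory: 32 blocks
warps: 4 blocks
blocks: 32 blocks

Answer: 2 blocks, 28 active warps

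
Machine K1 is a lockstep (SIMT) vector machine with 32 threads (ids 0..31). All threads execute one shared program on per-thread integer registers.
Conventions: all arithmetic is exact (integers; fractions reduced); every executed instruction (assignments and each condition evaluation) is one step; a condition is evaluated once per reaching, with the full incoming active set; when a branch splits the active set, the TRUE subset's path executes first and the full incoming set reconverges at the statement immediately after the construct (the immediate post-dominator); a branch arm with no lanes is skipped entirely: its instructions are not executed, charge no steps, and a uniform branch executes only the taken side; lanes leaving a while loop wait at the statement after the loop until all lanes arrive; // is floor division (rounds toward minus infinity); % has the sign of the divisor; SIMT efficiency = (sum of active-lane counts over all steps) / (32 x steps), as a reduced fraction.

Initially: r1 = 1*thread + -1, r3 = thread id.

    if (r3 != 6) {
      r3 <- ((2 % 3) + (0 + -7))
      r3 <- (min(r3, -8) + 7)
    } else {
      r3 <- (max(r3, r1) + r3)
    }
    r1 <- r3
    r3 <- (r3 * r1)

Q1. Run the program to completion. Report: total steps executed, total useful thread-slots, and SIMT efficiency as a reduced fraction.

Answer: 6 steps, 159 useful, 53/64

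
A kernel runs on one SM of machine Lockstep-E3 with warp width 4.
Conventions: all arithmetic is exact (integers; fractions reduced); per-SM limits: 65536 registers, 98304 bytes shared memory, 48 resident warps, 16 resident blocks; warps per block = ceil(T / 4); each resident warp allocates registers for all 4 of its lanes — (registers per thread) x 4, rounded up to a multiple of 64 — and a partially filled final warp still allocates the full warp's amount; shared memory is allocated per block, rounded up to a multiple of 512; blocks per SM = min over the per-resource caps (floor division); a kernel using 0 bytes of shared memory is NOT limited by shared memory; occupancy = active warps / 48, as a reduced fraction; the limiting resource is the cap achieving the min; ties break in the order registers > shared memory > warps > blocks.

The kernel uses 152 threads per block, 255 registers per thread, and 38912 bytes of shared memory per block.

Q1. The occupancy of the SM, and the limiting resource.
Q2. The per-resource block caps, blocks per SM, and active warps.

Answer: occupancy 19/24, limited by registers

registers: 1 block
shared memory: 2 blocks
warps: 1 block
blocks: 16 blocks

Answer: 1 block, 38 active warps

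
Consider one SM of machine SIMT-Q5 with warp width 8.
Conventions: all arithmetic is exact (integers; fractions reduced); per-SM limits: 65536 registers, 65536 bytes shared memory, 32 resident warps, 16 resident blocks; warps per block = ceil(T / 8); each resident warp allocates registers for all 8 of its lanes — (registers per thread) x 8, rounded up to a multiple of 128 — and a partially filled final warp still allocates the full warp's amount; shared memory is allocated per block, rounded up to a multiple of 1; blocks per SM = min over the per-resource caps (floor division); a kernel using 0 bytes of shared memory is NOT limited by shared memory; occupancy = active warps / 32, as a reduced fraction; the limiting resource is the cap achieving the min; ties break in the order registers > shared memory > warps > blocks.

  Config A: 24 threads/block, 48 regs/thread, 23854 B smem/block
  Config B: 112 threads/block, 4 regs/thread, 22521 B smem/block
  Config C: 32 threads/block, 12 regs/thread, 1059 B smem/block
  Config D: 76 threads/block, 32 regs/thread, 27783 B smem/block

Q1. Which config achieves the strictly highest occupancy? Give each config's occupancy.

occupancies: A 3/16, B 7/8, C 1, D 5/8

Answer: C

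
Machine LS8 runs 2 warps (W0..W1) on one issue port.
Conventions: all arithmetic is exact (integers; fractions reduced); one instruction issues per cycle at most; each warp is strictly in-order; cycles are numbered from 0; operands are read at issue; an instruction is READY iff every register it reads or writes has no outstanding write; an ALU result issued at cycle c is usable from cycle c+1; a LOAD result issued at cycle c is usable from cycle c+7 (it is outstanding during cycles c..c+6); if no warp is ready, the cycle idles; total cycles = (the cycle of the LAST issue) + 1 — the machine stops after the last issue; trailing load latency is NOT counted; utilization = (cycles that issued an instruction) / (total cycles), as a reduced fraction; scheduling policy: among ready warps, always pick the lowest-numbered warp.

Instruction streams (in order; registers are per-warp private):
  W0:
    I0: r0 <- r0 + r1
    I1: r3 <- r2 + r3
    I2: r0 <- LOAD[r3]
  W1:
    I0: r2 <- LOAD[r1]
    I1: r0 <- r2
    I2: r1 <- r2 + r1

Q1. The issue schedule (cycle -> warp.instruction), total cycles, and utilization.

cycle 0: W0.I0
cycle 1: W0.I1
cycle 2: W0.I2
cycle 3: W1.I0
cycle 4: idle
cycle 5: idle
cycle 6: idle
cycle 7: idle
cycle 8: idle
cycle 9: idle
cycle 10: W1.I1
cycle 11: W1.I2

Answer: 12 cycles, utilization 1/2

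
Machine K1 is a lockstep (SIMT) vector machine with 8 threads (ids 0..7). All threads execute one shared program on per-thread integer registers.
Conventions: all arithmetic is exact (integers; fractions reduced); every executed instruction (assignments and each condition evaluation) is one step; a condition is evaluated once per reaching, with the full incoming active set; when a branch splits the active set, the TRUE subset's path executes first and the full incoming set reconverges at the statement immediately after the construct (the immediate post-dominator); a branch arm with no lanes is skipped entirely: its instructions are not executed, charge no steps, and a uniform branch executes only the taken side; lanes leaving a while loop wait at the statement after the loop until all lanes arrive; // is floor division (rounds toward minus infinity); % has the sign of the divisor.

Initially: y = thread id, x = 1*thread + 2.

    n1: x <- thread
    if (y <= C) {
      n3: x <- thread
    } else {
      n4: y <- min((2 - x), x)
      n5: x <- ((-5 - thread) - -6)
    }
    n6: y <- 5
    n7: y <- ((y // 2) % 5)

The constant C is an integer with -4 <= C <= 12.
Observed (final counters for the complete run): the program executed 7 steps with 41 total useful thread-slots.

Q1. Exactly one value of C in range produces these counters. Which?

Answer: C = 6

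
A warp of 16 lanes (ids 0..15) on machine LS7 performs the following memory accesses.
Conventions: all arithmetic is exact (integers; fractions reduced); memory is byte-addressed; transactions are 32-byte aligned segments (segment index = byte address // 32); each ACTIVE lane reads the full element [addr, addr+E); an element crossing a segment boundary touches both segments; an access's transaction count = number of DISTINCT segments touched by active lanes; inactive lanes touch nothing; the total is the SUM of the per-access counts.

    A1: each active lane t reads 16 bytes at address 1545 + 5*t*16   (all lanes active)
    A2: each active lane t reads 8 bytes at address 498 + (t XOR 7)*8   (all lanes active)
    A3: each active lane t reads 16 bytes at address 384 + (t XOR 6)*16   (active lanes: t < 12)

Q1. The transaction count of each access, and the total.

A1: 24 transactions
A2: 5 transactions
A3: 6 transactions

Answer: 24,5,6; total 35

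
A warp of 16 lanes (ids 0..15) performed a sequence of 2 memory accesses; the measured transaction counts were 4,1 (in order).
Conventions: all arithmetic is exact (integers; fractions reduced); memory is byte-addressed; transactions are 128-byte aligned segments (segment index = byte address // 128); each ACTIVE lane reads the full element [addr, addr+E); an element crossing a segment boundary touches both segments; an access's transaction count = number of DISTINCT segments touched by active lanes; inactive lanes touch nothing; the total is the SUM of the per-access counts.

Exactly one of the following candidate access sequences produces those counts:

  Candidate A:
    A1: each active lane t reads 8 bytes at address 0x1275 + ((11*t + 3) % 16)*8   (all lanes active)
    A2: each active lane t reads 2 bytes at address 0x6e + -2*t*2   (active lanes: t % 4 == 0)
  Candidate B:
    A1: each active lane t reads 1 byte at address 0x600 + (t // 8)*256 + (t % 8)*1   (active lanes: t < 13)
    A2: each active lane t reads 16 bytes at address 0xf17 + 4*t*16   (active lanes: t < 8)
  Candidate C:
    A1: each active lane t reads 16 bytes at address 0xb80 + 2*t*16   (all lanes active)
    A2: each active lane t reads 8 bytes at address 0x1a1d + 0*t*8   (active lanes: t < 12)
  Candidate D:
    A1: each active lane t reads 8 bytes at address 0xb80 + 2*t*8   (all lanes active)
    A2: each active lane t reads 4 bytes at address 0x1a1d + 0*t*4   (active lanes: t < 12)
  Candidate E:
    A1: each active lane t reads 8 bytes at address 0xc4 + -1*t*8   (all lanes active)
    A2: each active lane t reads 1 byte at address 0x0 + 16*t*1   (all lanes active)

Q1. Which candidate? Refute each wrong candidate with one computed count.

A: A1 gives 2 transactions, not 4
B: A1 gives 2 transactions, not 4
D: A1 gives 2 transactions, not 4
E: A1 gives 2 transactions, not 4
C: all counts match (4,1)

Answer: C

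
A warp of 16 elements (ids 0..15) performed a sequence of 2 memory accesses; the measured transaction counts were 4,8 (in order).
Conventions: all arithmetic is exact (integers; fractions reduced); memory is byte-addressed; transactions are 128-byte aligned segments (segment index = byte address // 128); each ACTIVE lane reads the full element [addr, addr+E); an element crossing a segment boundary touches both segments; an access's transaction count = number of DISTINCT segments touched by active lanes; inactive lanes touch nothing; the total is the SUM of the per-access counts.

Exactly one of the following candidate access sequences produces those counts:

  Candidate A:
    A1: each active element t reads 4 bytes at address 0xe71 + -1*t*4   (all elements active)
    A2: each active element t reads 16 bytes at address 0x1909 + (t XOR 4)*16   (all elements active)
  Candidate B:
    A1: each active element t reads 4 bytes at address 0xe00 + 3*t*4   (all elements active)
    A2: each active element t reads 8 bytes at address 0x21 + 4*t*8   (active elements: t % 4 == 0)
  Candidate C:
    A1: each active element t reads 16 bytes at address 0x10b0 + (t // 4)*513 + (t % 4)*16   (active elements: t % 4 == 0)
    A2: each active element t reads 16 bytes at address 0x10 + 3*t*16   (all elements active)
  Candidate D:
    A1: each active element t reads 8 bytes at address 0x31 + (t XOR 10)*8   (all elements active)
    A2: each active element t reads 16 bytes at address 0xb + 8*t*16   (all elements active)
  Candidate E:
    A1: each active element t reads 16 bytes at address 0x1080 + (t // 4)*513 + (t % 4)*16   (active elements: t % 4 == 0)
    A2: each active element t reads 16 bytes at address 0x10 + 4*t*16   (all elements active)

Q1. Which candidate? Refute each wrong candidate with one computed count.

A: A1 gives 1 transaction, not 4
B: A1 gives 2 transactions, not 4
C: A2 gives 6 transactions, not 8
D: A1 gives 2 transactions, not 4
E: all counts match (4,8)

Answer: E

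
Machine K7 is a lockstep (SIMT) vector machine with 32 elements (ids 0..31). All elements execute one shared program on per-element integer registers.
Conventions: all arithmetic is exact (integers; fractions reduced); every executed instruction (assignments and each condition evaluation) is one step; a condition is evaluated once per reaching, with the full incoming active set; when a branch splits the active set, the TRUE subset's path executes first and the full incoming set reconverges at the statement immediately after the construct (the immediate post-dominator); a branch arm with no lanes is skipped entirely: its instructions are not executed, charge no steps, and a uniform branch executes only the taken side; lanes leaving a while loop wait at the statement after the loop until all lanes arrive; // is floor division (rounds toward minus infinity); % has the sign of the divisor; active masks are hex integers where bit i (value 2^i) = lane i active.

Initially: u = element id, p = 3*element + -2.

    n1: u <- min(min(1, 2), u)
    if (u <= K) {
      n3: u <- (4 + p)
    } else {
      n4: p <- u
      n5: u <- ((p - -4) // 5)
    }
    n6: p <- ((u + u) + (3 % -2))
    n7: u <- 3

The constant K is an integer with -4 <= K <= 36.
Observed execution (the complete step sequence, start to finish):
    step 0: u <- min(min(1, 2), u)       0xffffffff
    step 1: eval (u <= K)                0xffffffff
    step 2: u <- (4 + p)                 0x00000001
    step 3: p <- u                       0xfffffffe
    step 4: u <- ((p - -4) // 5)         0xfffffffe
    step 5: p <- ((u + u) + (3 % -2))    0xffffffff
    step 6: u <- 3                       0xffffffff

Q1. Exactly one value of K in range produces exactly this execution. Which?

Answer: K = 0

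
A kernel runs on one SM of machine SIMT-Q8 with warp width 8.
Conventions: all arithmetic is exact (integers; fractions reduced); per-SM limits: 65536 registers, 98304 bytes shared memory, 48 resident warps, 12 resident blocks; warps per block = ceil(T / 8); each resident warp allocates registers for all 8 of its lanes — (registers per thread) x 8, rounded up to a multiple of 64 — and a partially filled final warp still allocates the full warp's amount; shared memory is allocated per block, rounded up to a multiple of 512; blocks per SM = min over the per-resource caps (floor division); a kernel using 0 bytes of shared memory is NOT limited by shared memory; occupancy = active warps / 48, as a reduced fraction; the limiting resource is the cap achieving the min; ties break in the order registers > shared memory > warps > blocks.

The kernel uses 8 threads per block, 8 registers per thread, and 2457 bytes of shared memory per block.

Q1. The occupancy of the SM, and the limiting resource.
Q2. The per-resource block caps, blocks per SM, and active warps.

Answer: occupancy 1/4, limited by blocks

registers: 1024 blocks
shared memory: 38 blocks
warps: 48 blocks
blocks: 12 blocks

Answer: 12 blocks, 12 active warps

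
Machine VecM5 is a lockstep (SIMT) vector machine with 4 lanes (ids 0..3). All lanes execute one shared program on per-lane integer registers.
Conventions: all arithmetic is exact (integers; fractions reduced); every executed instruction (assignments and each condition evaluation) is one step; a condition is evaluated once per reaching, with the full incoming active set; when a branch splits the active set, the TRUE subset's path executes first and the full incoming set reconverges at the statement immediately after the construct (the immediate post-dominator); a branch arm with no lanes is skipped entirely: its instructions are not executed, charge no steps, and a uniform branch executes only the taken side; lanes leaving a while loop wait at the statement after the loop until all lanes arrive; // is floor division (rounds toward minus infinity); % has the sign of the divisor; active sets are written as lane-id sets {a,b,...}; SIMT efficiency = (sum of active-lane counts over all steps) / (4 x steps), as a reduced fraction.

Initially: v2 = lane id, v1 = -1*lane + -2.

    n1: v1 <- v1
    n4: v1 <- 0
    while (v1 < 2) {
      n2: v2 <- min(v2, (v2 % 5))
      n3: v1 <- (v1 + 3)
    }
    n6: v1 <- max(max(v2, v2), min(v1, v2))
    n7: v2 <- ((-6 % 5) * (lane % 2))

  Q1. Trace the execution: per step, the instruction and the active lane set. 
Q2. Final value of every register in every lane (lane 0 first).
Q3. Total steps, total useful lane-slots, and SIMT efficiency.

step 0: v1 <- v1                     {0,1,2,3}
step 1: v1 <- 0                      {0,1,2,3}
step 2: eval (v1 < 2)                {0,1,2,3}
step 3: v2 <- min(v2, (v2 % 5))      {0,1,2,3}
step 4: v1 <- (v1 + 3)               {0,1,2,3}
step 5: eval (v1 < 2)                {0,1,2,3}
step 6: v1 <- max(max(v2, v2), min(v1, v2)) {0,1,2,3}
step 7: v2 <- ((-6 % 5) * (lane % 2)) {0,1,2,3}

Answer: 8 steps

v2: 0,4,0,4
v1: 0,1,2,3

steps = 8; useful = 32; efficiency = 32/32 = 1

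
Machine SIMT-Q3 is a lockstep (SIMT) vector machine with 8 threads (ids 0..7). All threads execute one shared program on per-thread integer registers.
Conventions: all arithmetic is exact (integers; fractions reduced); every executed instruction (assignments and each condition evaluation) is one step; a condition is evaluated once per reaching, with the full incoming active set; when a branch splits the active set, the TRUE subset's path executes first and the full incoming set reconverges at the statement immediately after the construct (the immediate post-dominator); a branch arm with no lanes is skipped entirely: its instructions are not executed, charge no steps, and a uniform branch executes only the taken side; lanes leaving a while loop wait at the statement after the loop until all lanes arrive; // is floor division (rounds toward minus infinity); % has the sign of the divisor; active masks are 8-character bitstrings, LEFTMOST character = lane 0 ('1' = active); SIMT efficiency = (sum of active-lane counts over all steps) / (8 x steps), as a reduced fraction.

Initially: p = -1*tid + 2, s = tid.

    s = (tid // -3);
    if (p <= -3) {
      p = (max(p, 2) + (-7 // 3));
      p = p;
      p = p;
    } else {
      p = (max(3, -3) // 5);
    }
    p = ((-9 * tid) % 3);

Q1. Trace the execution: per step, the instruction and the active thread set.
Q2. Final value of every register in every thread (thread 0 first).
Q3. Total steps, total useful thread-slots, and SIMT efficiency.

step 0: s <- (tid // -3)             11111111
step 1: eval (p <= -3)               11111111
step 2: p <- (max(p, 2) + (-7 // 3)) 00000111
step 3: p <- p                       00000111
step 4: p <- p                       00000111
step 5: p <- (max(3, -3) // 5)       11111000
step 6: p <- ((-9 * tid) % 3)        11111111

Answer: 7 steps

p: 0,0,0,0,0,0,0,0
s: 0,-1,-1,-1,-2,-2,-2,-3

steps = 7; useful = 38; efficiency = 38/56 = 19/28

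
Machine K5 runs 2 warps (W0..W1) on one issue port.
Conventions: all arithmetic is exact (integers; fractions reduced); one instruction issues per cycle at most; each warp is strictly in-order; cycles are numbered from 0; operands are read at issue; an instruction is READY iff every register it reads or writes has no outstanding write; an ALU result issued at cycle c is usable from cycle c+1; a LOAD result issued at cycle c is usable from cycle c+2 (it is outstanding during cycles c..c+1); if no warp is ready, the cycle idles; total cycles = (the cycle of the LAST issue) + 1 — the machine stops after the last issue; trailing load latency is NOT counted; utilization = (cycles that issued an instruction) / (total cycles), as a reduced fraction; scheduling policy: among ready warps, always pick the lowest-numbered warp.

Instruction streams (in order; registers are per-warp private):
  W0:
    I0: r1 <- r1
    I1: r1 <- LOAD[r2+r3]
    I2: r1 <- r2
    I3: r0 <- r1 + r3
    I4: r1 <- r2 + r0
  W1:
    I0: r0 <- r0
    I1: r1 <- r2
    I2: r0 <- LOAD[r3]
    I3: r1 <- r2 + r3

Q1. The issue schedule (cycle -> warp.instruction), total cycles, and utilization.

cycle 0: W0.I0
cycle 1: W0.I1
cycle 2: W1.I0
cycle 3: W0.I2
cycle 4: W0.I3
cycle 5: W0.I4
cycle 6: W1.I1
cycle 7: W1.I2
cycle 8: W1.I3

Answer: 9 cycles, utilization 1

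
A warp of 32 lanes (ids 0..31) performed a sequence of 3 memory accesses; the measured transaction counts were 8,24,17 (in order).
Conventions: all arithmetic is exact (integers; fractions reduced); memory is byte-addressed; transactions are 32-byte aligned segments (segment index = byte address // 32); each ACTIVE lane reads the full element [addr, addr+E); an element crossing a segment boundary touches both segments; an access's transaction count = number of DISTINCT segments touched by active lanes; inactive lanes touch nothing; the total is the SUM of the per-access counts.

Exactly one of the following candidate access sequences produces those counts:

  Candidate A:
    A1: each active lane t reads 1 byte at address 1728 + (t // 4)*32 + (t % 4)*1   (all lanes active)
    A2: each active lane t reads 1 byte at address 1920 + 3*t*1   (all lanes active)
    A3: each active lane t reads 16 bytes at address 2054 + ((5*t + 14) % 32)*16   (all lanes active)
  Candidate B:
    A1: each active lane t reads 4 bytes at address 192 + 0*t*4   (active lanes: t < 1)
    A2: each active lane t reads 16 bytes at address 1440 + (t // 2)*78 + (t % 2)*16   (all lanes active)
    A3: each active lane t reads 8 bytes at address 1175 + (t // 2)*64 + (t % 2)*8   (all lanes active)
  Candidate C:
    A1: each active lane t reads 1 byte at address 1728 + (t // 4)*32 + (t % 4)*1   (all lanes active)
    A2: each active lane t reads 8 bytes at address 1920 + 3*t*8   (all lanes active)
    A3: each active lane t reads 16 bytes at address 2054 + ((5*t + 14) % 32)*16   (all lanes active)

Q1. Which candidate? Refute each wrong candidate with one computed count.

A: A2 gives 3 transactions, not 24
B: A1 gives 1 transaction, not 8
C: all counts match (8,24,17)

Answer: C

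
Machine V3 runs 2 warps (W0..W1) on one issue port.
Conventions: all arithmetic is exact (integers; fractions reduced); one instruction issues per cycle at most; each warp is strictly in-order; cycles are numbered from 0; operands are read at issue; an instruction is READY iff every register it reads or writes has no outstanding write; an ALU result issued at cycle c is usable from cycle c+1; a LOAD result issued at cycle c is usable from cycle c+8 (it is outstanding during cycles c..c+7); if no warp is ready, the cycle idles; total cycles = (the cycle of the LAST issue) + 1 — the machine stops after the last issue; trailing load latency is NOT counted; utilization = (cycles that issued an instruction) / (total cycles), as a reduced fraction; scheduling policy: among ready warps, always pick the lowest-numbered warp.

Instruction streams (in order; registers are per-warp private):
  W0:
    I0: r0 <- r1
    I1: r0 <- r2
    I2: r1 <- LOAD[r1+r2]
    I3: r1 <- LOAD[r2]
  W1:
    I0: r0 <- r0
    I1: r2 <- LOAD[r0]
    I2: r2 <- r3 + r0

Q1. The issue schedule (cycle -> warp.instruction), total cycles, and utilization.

cycle 0: W0.I0
cycle 1: W0.I1
cycle 2: W0.I2
cycle 3: W1.I0
cycle 4: W1.I1
cycle 5: idle
cycle 6: idle
cycle 7: idle
cycle 8: idle
cycle 9: idle
cycle 10: W0.I3
cycle 11: idle
cycle 12: W1.I2

Answer: 13 cycles, utilization 7/13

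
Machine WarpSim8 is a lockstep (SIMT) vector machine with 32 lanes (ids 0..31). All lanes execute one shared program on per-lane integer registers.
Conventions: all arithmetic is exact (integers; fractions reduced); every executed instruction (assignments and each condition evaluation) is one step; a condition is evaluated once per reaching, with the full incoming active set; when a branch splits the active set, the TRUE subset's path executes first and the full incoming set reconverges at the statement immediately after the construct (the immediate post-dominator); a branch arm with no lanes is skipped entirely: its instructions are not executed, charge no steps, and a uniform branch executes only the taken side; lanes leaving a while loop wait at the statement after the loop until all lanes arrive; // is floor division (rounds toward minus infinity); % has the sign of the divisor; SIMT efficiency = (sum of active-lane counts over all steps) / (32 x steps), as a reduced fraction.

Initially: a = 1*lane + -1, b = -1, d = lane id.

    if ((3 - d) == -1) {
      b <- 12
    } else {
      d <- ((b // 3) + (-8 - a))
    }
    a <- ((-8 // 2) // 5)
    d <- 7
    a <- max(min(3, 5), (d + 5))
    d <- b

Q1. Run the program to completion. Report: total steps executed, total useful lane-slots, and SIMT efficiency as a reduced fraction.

Answer: 7 steps, 192 useful, 6/7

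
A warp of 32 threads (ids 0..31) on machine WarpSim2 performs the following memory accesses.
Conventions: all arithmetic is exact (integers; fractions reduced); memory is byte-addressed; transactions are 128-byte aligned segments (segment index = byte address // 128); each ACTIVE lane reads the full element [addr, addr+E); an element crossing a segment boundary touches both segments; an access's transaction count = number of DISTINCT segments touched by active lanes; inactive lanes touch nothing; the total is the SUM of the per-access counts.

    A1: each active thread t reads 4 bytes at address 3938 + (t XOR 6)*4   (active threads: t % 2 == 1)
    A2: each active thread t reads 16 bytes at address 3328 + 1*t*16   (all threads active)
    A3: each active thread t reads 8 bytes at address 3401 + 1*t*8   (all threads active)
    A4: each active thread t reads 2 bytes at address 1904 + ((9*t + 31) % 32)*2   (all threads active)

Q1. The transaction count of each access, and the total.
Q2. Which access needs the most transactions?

A1: 2 transactions
A2: 4 transactions
A3: 3 transactions
A4: 2 transactions

Answer: 2,4,3,2; total 11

Answer: A2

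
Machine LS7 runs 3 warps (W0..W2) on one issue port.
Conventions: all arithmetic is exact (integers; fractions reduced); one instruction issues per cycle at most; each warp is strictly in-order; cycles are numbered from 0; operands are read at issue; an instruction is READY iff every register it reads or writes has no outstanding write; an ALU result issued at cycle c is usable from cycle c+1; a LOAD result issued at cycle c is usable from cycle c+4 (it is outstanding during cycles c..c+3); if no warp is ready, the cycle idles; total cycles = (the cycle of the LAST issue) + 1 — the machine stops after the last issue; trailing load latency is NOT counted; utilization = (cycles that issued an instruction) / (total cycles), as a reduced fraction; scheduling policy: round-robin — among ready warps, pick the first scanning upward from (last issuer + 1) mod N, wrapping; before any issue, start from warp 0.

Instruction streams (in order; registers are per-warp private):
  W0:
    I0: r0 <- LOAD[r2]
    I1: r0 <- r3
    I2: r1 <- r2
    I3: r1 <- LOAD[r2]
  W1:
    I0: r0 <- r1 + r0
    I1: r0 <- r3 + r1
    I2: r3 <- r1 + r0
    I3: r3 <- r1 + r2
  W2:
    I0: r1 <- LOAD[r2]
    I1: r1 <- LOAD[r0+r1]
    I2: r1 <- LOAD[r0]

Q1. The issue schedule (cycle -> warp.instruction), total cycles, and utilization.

cycle 0: W0.I0
cycle 1: W1.I0
cycle 2: W2.I0
cycle 3: W1.I1
cycle 4: W0.I1
cycle 5: W1.I2
cycle 6: W2.I1
cycle 7: W0.I2
cycle 8: W1.I3
cycle 9: W0.I3
cycle 10: W2.I2

Answer: 11 cycles, utilization 1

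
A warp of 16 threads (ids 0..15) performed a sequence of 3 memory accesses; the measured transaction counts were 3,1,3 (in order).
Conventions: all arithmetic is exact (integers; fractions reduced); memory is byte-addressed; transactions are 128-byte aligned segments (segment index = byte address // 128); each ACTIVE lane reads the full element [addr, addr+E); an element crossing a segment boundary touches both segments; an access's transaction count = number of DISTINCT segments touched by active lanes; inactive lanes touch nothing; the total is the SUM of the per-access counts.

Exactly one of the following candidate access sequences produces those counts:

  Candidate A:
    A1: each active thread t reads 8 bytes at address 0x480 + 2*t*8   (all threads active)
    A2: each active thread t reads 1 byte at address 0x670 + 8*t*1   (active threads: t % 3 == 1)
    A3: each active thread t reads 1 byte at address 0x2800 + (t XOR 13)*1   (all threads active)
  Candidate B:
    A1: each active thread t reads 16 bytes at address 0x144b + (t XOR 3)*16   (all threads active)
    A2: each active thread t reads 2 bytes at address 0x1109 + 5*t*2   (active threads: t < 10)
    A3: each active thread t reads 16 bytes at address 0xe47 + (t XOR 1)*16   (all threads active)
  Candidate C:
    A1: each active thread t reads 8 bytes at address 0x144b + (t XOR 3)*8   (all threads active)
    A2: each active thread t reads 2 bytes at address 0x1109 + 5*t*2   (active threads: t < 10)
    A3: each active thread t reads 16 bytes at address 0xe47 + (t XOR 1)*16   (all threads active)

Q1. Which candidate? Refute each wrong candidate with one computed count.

A: A1 gives 2 transactions, not 3
C: A1 gives 2 transactions, not 3
B: all counts match (3,1,3)

Answer: B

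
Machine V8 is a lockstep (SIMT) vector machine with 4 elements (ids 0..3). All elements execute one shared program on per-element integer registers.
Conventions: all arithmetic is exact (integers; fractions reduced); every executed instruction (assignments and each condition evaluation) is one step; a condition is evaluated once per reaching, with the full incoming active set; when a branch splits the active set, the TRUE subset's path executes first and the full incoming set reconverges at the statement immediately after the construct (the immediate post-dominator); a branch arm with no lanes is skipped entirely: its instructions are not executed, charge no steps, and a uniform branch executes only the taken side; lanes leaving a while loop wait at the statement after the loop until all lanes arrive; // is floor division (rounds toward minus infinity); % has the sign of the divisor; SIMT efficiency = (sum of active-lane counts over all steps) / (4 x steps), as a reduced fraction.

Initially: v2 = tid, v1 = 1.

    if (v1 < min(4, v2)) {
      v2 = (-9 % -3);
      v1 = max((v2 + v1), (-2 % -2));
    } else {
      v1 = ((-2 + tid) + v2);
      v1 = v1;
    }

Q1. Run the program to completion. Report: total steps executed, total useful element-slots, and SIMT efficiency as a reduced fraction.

Answer: 5 steps, 12 useful, 3/5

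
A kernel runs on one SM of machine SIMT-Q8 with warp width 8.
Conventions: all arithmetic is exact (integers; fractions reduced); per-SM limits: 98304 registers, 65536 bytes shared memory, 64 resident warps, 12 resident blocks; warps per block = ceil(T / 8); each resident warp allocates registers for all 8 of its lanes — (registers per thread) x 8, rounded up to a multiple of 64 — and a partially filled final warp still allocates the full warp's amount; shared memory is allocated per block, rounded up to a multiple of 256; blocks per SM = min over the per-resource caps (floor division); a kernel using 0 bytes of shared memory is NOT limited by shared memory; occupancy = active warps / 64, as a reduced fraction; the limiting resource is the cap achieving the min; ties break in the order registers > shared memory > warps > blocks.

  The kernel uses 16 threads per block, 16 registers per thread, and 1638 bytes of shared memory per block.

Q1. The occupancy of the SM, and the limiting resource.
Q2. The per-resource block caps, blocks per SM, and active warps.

Answer: occupancy 3/8, limited by blocks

registers: 384 blocks
shared memory: 36 blocks
warps: 32 blocks
blocks: 12 blocks

Answer: 12 blocks, 24 active warps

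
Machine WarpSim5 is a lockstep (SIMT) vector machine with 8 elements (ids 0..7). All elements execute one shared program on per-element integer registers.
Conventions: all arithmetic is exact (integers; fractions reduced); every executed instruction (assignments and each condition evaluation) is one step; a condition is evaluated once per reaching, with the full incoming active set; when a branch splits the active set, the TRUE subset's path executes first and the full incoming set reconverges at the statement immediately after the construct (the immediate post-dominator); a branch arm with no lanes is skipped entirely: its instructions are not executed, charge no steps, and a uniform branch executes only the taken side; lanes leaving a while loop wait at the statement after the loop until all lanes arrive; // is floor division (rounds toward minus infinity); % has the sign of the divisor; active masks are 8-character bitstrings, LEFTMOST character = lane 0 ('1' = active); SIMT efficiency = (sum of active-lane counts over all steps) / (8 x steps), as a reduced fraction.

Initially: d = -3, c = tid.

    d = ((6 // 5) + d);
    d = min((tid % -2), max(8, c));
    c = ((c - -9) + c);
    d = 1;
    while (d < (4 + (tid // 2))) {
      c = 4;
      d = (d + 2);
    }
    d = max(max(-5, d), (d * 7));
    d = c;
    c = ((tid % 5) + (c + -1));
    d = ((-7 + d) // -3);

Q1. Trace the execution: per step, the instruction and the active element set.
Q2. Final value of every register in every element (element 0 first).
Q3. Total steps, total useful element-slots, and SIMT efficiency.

step 0: d <- ((6 // 5) + d)          11111111
step 1: d <- min((tid % -2), max(8, c)) 11111111
step 2: c <- ((c - -9) + c)          11111111
step 3: d <- 1                       11111111
step 4: eval (d < (4 + (tid // 2)))  11111111
step 5: c <- 4                       11111111
step 6: d <- (d + 2)                 11111111
step 7: eval (d < (4 + (tid // 2)))  11111111
step 8: c <- 4                       11111111
step 9: d <- (d + 2)                 11111111
step 10: eval (d < (4 + (tid // 2)))  11111111
step 11: c <- 4                       00001111
step 12: d <- (d + 2)                 00001111
step 13: eval (d < (4 + (tid // 2)))  00001111
step 14: d <- max(max(-5, d), (d * 7)) 11111111
step 15: d <- c                       11111111
step 16: c <- ((tid % 5) + (c + -1))  11111111
step 17: d <- ((-7 + d) // -3)        11111111

Answer: 18 steps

d: 1,1,1,1,1,1,1,1
c: 3,4,5,6,7,3,4,5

steps = 18; useful = 132; efficiency = 132/144 = 11/12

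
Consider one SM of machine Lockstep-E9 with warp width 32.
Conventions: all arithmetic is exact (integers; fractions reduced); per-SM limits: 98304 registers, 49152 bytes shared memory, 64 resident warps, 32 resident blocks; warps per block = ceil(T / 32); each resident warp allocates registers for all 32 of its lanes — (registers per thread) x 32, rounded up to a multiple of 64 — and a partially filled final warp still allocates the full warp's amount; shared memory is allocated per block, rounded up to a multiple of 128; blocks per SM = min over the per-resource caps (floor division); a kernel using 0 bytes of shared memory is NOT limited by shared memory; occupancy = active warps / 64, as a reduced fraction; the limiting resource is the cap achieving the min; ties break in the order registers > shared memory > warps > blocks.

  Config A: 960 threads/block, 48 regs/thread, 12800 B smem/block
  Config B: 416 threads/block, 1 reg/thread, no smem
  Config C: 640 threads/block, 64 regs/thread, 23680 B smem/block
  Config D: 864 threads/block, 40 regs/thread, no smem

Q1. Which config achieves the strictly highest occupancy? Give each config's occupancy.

occupancies: A 15/16, B 13/16, C 5/8, D 27/32

Answer: A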